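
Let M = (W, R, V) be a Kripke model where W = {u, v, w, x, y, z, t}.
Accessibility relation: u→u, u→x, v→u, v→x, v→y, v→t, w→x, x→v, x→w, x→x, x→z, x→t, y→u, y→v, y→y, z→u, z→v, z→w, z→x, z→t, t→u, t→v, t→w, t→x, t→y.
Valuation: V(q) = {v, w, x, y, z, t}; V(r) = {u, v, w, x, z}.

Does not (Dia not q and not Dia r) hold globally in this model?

Yes

Recall that Dia ψ holds at a world iff ψ holds at some accessible world.
Let φ = not (Dia not q and not Dia r). Evaluate φ at each world:
  u (successors {u, x}): φ is true.
  v (successors {u, x, y, t}): φ is true.
  w (successors {x}): φ is true.
  x (successors {v, w, x, z, t}): φ is true.
  y (successors {u, v, y}): φ is true.
  z (successors {u, v, w, x, t}): φ is true.
  t (successors {u, v, w, x, y}): φ is true.
For instance, at y:
  At y: Dia not q and not Dia r is false, so not (Dia not q and not Dia r) is true.
    At y: Dia not q is true, not Dia r is false, so Dia not q and not Dia r is false.
      At y: Dia not q requires not q at some successor in {u, v, y}.
        not q holds at u, so Dia not q is true at y.
      At y: Dia r is true, so not Dia r is false.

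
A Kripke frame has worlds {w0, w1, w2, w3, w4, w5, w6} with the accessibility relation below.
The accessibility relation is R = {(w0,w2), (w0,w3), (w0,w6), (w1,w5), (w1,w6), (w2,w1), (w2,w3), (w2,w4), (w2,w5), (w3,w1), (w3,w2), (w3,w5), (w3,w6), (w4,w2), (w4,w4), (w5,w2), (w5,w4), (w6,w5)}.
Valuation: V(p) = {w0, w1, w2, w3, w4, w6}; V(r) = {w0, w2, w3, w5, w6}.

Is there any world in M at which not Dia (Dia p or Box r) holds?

No

Recall that Box ψ holds at a world iff ψ holds at every accessible world, and Dia ψ holds iff ψ holds at some accessible world.
Let φ = not Dia (Dia p or Box r). Evaluate φ at each world:
  w0 (successors {w2, w3, w6}): φ is false.
  w1 (successors {w5, w6}): φ is false.
  w2 (successors {w1, w3, w4, w5}): φ is false.
  w3 (successors {w1, w2, w5, w6}): φ is false.
  w4 (successors {w2, w4}): φ is false.
  w5 (successors {w2, w4}): φ is false.
  w6 (successors {w5}): φ is false.
For instance, at w3:
  At w3: Dia (Dia p or Box r) is true, so not Dia (Dia p or Box r) is false.
    At w3: Dia (Dia p or Box r) requires Dia p or Box r at some successor in {w1, w2, w5, w6}.
      Dia p or Box r holds at w1, so Dia (Dia p or Box r) is true at w3.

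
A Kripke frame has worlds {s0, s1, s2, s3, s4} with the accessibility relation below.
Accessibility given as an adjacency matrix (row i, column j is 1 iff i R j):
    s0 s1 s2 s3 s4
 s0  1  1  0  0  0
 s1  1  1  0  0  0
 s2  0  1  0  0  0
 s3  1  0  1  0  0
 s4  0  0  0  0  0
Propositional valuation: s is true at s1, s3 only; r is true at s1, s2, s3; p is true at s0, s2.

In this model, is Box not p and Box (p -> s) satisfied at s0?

No

Recall that Box ψ holds at a world iff ψ holds at every accessible world, and Dia ψ holds iff ψ holds at some accessible world.
At s0: Box not p is false, Box (p -> s) is false, so Box not p and Box (p -> s) is false.
  At s0: Box not p requires not p at every successor {s0, s1}.
    not p fails at s0, so Box not p is false at s0.
  At s0: Box (p -> s) requires p -> s at every successor {s0, s1}.
    p -> s fails at s0, so Box (p -> s) is false at s0.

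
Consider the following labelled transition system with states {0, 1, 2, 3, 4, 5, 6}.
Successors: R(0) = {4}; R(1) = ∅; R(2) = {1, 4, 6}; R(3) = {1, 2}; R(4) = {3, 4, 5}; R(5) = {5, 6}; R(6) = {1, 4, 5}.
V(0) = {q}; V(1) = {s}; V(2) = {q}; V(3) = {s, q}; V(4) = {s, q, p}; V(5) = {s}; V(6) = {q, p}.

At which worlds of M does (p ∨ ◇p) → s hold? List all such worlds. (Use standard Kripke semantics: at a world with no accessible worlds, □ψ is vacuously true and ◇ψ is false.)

Let φ = (p ∨ ◇p) → s. Evaluate φ at each world:
  0 (successors {4}): φ is false.
  1 (successors ∅): φ is true.
  2 (successors {1, 4, 6}): φ is false.
  3 (successors {1, 2}): φ is true.
  4 (successors {3, 4, 5}): φ is true.
  5 (successors {5, 6}): φ is true.
  6 (successors {1, 4, 5}): φ is false.
For instance, at 5:
  At 5: p ∨ ◇p is true, s is true, so (p ∨ ◇p) → s is true.
    At 5: p is false, ◇p is true, so p ∨ ◇p is true.
      At 5: ◇p requires p at some successor in {5, 6}.
        p holds at 6, so ◇p is true at 5.
Satisfying worlds: {1, 3, 4, 5}

1, 3, 4, 5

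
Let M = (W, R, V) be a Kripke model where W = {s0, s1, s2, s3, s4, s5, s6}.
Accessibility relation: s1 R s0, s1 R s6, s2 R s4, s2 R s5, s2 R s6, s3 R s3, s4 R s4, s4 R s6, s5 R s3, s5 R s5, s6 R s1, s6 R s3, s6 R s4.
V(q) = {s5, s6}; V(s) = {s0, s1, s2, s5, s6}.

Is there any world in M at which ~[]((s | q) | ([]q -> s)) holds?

No

Let φ = ~[]((s | q) | ([]q -> s)). Evaluate φ at each world:
  s0 (successors ∅): φ is false.
  s1 (successors {s0, s6}): φ is false.
  s2 (successors {s4, s5, s6}): φ is false.
  s3 (successors {s3}): φ is false.
  s4 (successors {s4, s6}): φ is false.
  s5 (successors {s3, s5}): φ is false.
  s6 (successors {s1, s3, s4}): φ is false.
For instance, at s4:
  At s4: []((s | q) | ([]q -> s)) is true, so ~[]((s | q) | ([]q -> s)) is false.
    At s4: []((s | q) | ([]q -> s)) requires (s | q) | ([]q -> s) at every successor {s4, s6}.
      At s4: (s | q) | ([]q -> s) is true.
      At s6: (s | q) | ([]q -> s) is true.
    So []((s | q) | ([]q -> s)) is true at s4.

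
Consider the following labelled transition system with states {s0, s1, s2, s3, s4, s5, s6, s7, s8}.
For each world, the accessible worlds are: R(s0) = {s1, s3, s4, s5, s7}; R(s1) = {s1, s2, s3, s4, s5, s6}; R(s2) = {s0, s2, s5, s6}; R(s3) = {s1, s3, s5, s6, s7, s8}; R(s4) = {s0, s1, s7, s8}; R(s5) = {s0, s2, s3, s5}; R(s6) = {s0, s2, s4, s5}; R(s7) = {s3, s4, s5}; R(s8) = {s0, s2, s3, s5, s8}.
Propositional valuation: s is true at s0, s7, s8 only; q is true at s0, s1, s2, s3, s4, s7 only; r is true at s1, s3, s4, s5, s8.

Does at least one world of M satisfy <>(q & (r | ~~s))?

Let φ = <>(q & (r | ~~s)). Evaluate φ at each world:
  s0 (successors {s1, s3, s4, s5, s7}): φ is true.
  s1 (successors {s1, s2, s3, s4, s5, s6}): φ is true.
  s2 (successors {s0, s2, s5, s6}): φ is true.
  s3 (successors {s1, s3, s5, s6, s7, s8}): φ is true.
  s4 (successors {s0, s1, s7, s8}): φ is true.
  s5 (successors {s0, s2, s3, s5}): φ is true.
  s6 (successors {s0, s2, s4, s5}): φ is true.
  s7 (successors {s3, s4, s5}): φ is true.
  s8 (successors {s0, s2, s3, s5, s8}): φ is true.
Detail at s0 (witness):
  At s0: <>(q & (r | ~~s)) requires q & (r | ~~s) at some successor in {s1, s3, s4, s5, s7}.
    q & (r | ~~s) holds at s1, so <>(q & (r | ~~s)) is true at s0.

Yes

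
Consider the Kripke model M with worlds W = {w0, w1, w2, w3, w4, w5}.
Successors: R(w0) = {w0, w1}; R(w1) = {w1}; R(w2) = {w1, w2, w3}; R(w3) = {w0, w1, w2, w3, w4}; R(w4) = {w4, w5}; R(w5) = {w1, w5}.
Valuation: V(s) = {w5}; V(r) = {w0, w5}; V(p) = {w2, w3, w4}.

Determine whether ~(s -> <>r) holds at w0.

At w0: s -> <>r is true, so ~(s -> <>r) is false.
  At w0: s is false, <>r is true, so s -> <>r is true.
    At w0: <>r requires r at some successor in {w0, w1}.
      r holds at w0, so <>r is true at w0.

No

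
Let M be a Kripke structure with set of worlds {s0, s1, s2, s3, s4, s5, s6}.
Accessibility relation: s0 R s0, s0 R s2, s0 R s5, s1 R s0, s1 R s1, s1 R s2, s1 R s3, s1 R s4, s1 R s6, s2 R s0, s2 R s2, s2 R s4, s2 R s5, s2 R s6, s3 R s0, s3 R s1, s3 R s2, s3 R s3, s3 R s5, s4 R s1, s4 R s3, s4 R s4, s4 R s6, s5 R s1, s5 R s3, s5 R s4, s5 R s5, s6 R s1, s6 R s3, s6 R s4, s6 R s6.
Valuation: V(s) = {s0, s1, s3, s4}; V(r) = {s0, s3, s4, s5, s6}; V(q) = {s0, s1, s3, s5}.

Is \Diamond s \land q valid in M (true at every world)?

Let φ = \Diamond s \land q. Evaluate φ at each world:
  s0 (successors {s0, s2, s5}): φ is true.
  s1 (successors {s0, s1, s2, s3, s4, s6}): φ is true.
  s2 (successors {s0, s2, s4, s5, s6}): φ is false.
  s3 (successors {s0, s1, s2, s3, s5}): φ is true.
  s4 (successors {s1, s3, s4, s6}): φ is false.
  s5 (successors {s1, s3, s4, s5}): φ is true.
  s6 (successors {s1, s3, s4, s6}): φ is false.
Detail at s2 (counterexample):
  At s2: \Diamond s is true, q is false, so \Diamond s \land q is false.
    At s2: \Diamond s requires s at some successor in {s0, s2, s4, s5, s6}.
      s holds at s0, so \Diamond s is true at s2.

No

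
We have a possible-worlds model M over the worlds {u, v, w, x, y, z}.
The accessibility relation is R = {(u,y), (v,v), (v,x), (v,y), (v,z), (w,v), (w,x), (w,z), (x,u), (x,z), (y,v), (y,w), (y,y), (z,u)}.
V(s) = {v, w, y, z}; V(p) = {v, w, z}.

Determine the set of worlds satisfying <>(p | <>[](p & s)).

Let φ = <>(p | <>[](p & s)). Evaluate φ at each world:
  u (successors {y}): φ is false.
  v (successors {v, x, y, z}): φ is true.
  w (successors {v, x, z}): φ is true.
  x (successors {u, z}): φ is true.
  y (successors {v, w, y}): φ is true.
  z (successors {u}): φ is false.
For instance, at z:
  At z: <>(p | <>[](p & s)) requires p | <>[](p & s) at some successor in {u}.
    At u: p | <>[](p & s) is false.
  So <>(p | <>[](p & s)) is false at z.
Satisfying worlds: {v, w, x, y}

v, w, x, y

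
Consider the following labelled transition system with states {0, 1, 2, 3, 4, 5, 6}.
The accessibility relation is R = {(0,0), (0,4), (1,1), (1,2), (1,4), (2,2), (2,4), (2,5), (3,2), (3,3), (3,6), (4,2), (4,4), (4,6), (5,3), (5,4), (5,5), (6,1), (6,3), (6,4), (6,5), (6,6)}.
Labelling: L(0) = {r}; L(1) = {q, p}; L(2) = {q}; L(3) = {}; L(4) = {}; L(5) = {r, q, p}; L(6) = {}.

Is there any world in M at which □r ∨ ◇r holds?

Yes

Recall that □ψ holds at a world iff ψ holds at every accessible world, and ◇ψ holds iff ψ holds at some accessible world.
Let φ = □r ∨ ◇r. Evaluate φ at each world:
  0 (successors {0, 4}): φ is true.
  1 (successors {1, 2, 4}): φ is false.
  2 (successors {2, 4, 5}): φ is true.
  3 (successors {2, 3, 6}): φ is false.
  4 (successors {2, 4, 6}): φ is false.
  5 (successors {3, 4, 5}): φ is true.
  6 (successors {1, 3, 4, 5, 6}): φ is true.
Detail at 0 (witness):
  At 0: □r is false, ◇r is true, so □r ∨ ◇r is true.
    At 0: □r requires r at every successor {0, 4}.
      r fails at 4, so □r is false at 0.
    At 0: ◇r requires r at some successor in {0, 4}.
      r holds at 0, so ◇r is true at 0.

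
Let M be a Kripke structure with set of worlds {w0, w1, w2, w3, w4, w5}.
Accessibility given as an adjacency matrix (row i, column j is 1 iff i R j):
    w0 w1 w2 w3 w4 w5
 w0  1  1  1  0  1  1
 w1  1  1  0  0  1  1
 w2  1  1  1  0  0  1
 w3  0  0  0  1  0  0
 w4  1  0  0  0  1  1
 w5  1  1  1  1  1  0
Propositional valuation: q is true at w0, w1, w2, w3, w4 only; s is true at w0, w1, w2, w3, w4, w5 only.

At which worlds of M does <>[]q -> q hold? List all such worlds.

Recall that []ψ holds at a world iff ψ holds at every accessible world, and <>ψ holds iff ψ holds at some accessible world.
Let φ = <>[]q -> q. Evaluate φ at each world:
  w0 (successors {w0, w1, w2, w4, w5}): φ is true.
  w1 (successors {w0, w1, w4, w5}): φ is true.
  w2 (successors {w0, w1, w2, w5}): φ is true.
  w3 (successors {w3}): φ is true.
  w4 (successors {w0, w4, w5}): φ is true.
  w5 (successors {w0, w1, w2, w3, w4}): φ is false.
For instance, at w0:
  At w0: <>[]q is true, q is true, so <>[]q -> q is true.
    At w0: <>[]q requires []q at some successor in {w0, w1, w2, w4, w5}.
      []q holds at w5, so <>[]q is true at w0.
Satisfying worlds: {w0, w1, w2, w3, w4}

w0, w1, w2, w3, w4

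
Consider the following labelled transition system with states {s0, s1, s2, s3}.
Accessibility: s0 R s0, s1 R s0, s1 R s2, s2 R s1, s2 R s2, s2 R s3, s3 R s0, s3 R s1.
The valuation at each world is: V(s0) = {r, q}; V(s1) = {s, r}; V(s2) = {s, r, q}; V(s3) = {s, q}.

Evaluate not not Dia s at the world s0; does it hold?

No

At s0: not Dia s is true, so not not Dia s is false.
  At s0: Dia s is false, so not Dia s is true.
    At s0: Dia s requires s at some successor in {s0}.
      At s0: s is false.
    So Dia s is false at s0.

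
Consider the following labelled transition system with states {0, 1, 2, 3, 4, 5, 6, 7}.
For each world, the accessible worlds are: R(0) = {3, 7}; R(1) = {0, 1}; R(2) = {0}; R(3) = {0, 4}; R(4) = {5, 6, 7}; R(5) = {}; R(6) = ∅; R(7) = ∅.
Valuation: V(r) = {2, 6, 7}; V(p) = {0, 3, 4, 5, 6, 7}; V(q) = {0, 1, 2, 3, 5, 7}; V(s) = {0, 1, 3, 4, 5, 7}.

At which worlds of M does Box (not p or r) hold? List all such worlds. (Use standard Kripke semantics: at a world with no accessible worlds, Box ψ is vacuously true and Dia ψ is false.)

Recall that Box ψ holds at a world iff ψ holds at every accessible world, and Dia ψ holds iff ψ holds at some accessible world.
Let φ = Box (not p or r). Evaluate φ at each world:
  0 (successors {3, 7}): φ is false.
  1 (successors {0, 1}): φ is false.
  2 (successors {0}): φ is false.
  3 (successors {0, 4}): φ is false.
  4 (successors {5, 6, 7}): φ is false.
  5 (successors ∅): φ is true.
  6 (successors ∅): φ is true.
  7 (successors ∅): φ is true.
For instance, at 0:
  At 0: Box (not p or r) requires not p or r at every successor {3, 7}.
    not p or r fails at 3, so Box (not p or r) is false at 0.
Satisfying worlds: {5, 6, 7}

5, 6, 7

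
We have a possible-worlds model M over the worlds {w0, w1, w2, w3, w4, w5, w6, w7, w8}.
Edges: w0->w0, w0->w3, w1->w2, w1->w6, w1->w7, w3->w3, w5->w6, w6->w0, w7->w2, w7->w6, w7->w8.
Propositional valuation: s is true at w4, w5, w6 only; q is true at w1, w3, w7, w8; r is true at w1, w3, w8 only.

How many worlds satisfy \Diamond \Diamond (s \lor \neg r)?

Let φ = \Diamond \Diamond (s \lor \neg r). Evaluate φ at each world:
  w0 (successors {w0, w3}): φ is true.
  w1 (successors {w2, w6, w7}): φ is true.
  w2 (successors ∅): φ is false.
  w3 (successors {w3}): φ is false.
  w4 (successors ∅): φ is false.
  w5 (successors {w6}): φ is true.
  w6 (successors {w0}): φ is true.
  w7 (successors {w2, w6, w8}): φ is true.
  w8 (successors ∅): φ is false.
For instance, at w1:
  At w1: \Diamond \Diamond (s \lor \neg r) requires \Diamond (s \lor \neg r) at some successor in {w2, w6, w7}.
    \Diamond (s \lor \neg r) holds at w6, so \Diamond \Diamond (s \lor \neg r) is true at w1.
      At w6: \Diamond (s \lor \neg r) requires s \lor \neg r at some successor in {w0}.
        s \lor \neg r holds at w0, so \Diamond (s \lor \neg r) is true at w6.
Satisfying worlds: {w0, w1, w5, w6, w7}

5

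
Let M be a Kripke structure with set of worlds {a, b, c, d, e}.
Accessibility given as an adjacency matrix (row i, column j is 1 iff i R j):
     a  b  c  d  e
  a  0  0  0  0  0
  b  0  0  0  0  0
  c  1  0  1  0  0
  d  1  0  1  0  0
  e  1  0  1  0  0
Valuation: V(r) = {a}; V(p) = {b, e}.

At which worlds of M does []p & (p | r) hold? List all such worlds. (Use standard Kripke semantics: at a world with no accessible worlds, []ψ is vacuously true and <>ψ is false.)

a, b

Let φ = []p & (p | r). Evaluate φ at each world:
  a (successors ∅): φ is true.
  b (successors ∅): φ is true.
  c (successors {a, c}): φ is false.
  d (successors {a, c}): φ is false.
  e (successors {a, c}): φ is false.
For instance, at d:
  At d: []p is false, p | r is false, so []p & (p | r) is false.
    At d: []p requires p at every successor {a, c}.
      p fails at a, so []p is false at d.
Satisfying worlds: {a, b}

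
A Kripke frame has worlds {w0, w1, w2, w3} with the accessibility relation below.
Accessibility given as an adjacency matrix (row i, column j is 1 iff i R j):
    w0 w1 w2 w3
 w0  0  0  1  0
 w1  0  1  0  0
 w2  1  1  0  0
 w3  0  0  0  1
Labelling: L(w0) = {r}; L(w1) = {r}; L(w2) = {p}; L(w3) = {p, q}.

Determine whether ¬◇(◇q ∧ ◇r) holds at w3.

Yes

At w3: ◇(◇q ∧ ◇r) is false, so ¬◇(◇q ∧ ◇r) is true.
  At w3: ◇(◇q ∧ ◇r) requires ◇q ∧ ◇r at some successor in {w3}.
    At w3: ◇q ∧ ◇r is false.
  So ◇(◇q ∧ ◇r) is false at w3.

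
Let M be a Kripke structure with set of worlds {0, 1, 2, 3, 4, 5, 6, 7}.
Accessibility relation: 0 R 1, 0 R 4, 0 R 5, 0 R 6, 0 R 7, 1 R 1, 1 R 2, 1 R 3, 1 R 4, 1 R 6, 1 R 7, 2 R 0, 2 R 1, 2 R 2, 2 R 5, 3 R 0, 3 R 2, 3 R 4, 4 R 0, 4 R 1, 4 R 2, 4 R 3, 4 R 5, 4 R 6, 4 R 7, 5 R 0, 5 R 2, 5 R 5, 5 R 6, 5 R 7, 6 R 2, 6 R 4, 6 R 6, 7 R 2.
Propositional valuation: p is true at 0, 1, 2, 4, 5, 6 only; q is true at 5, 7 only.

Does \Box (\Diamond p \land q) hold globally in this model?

Let φ = \Box (\Diamond p \land q). Evaluate φ at each world:
  0 (successors {1, 4, 5, 6, 7}): φ is false.
  1 (successors {1, 2, 3, 4, 6, 7}): φ is false.
  2 (successors {0, 1, 2, 5}): φ is false.
  3 (successors {0, 2, 4}): φ is false.
  4 (successors {0, 1, 2, 3, 5, 6, 7}): φ is false.
  5 (successors {0, 2, 5, 6, 7}): φ is false.
  6 (successors {2, 4, 6}): φ is false.
  7 (successors {2}): φ is false.
Detail at 0 (counterexample):
  At 0: \Box (\Diamond p \land q) requires \Diamond p \land q at every successor {1, 4, 5, 6, 7}.
    \Diamond p \land q fails at 1, so \Box (\Diamond p \land q) is false at 0.
      At 1: \Diamond p is true, q is false, so \Diamond p \land q is false.

No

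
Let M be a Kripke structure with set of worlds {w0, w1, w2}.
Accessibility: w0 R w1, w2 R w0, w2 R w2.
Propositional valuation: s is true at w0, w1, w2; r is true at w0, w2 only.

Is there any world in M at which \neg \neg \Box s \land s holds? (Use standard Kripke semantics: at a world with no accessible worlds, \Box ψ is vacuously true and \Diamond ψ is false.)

Yes

Let φ = \neg \neg \Box s \land s. Evaluate φ at each world:
  w0 (successors {w1}): φ is true.
  w1 (successors ∅): φ is true.
  w2 (successors {w0, w2}): φ is true.
Detail at w0 (witness):
  At w0: \neg \neg \Box s is true, s is true, so \neg \neg \Box s \land s is true.
    At w0: \neg \Box s is false, so \neg \neg \Box s is true.
      At w0: \Box s is true, so \neg \Box s is false.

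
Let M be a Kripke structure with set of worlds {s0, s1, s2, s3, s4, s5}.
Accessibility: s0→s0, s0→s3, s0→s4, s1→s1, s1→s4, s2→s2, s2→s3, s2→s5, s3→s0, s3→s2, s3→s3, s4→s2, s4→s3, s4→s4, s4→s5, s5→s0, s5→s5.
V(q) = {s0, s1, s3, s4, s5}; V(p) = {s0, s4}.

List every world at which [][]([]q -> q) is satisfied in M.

s0, s1, s2, s3, s4, s5

Recall that []ψ holds at a world iff ψ holds at every accessible world, and <>ψ holds iff ψ holds at some accessible world.
Let φ = [][]([]q -> q). Evaluate φ at each world:
  s0 (successors {s0, s3, s4}): φ is true.
  s1 (successors {s1, s4}): φ is true.
  s2 (successors {s2, s3, s5}): φ is true.
  s3 (successors {s0, s2, s3}): φ is true.
  s4 (successors {s2, s3, s4, s5}): φ is true.
  s5 (successors {s0, s5}): φ is true.
For instance, at s0:
  At s0: [][]([]q -> q) requires []([]q -> q) at every successor {s0, s3, s4}.
      At s0: []([]q -> q) requires []q -> q at every successor {s0, s3, s4}.
        At s0: []q -> q is true.
        At s3: []q -> q is true.
        At s4: []q -> q is true.
      So []([]q -> q) is true at s0.
      At s3: []([]q -> q) requires []q -> q at every successor {s0, s2, s3}.
        At s0: []q -> q is true.
        At s2: []q -> q is true.
        At s3: []q -> q is true.
      So []([]q -> q) is true at s3.
      At s4: []([]q -> q) requires []q -> q at every successor {s2, s3, s4, s5}.
        At s2: []q -> q is true.
        At s3: []q -> q is true.
        At s4: []q -> q is true.
        At s5: []q -> q is true.
      So []([]q -> q) is true at s4.
  So [][]([]q -> q) is true at s0.
Satisfying worlds: {s0, s1, s2, s3, s4, s5}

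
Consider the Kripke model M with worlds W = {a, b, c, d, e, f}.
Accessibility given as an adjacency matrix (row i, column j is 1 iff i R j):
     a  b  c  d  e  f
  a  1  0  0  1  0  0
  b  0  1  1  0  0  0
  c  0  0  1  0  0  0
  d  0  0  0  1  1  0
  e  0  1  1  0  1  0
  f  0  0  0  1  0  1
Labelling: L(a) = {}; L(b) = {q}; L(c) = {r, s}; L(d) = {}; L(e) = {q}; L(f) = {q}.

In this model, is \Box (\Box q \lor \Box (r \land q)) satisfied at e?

No

Recall that \Box ψ holds at a world iff ψ holds at every accessible world, and \Diamond ψ holds iff ψ holds at some accessible world.
At e: \Box (\Box q \lor \Box (r \land q)) requires \Box q \lor \Box (r \land q) at every successor {b, c, e}.
  \Box q \lor \Box (r \land q) fails at b, so \Box (\Box q \lor \Box (r \land q)) is false at e.
    At b: \Box q is false, \Box (r \land q) is false, so \Box q \lor \Box (r \land q) is false.
      At b: \Box q requires q at every successor {b, c}.
        q fails at c, so \Box q is false at b.
      At b: \Box (r \land q) requires r \land q at every successor {b, c}.
        r \land q fails at b, so \Box (r \land q) is false at b.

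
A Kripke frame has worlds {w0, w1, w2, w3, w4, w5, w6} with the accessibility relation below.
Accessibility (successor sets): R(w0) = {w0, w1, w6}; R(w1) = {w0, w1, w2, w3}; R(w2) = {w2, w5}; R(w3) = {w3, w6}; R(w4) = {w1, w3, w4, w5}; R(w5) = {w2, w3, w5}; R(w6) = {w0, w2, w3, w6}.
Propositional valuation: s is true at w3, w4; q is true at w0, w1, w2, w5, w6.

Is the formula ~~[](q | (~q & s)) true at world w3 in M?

At w3: ~[](q | (~q & s)) is false, so ~~[](q | (~q & s)) is true.
  At w3: [](q | (~q & s)) is true, so ~[](q | (~q & s)) is false.
    At w3: [](q | (~q & s)) requires q | (~q & s) at every successor {w3, w6}.
      At w3: q | (~q & s) is true.
      At w6: q | (~q & s) is true.
    So [](q | (~q & s)) is true at w3.

Yes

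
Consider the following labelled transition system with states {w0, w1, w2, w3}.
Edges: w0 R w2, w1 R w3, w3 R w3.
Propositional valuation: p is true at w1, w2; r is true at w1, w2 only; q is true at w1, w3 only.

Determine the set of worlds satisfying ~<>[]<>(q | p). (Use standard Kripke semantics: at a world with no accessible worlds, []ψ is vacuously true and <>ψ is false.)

Recall that []ψ holds at a world iff ψ holds at every accessible world, and <>ψ holds iff ψ holds at some accessible world.
Let φ = ~<>[]<>(q | p). Evaluate φ at each world:
  w0 (successors {w2}): φ is false.
  w1 (successors {w3}): φ is false.
  w2 (successors ∅): φ is true.
  w3 (successors {w3}): φ is false.
For instance, at w1:
  At w1: <>[]<>(q | p) is true, so ~<>[]<>(q | p) is false.
    At w1: <>[]<>(q | p) requires []<>(q | p) at some successor in {w3}.
      []<>(q | p) holds at w3, so <>[]<>(q | p) is true at w1.
Satisfying worlds: {w2}

w2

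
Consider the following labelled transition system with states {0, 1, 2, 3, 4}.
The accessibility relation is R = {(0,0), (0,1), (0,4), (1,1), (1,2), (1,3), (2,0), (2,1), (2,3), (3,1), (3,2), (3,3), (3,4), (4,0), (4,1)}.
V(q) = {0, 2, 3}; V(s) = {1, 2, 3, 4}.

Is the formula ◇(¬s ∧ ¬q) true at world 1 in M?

No

At 1: ◇(¬s ∧ ¬q) requires ¬s ∧ ¬q at some successor in {1, 2, 3}.
  At 1: ¬s ∧ ¬q is false.
  At 2: ¬s ∧ ¬q is false.
  At 3: ¬s ∧ ¬q is false.
So ◇(¬s ∧ ¬q) is false at 1.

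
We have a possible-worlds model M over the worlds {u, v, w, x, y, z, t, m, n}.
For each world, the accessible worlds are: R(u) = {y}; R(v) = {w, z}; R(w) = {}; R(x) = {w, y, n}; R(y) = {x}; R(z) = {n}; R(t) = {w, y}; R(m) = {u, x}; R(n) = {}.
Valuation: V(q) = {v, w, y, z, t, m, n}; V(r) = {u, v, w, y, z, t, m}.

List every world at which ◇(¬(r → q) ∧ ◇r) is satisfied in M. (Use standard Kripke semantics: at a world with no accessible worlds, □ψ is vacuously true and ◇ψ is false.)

Let φ = ◇(¬(r → q) ∧ ◇r). Evaluate φ at each world:
  u (successors {y}): φ is false.
  v (successors {w, z}): φ is false.
  w (successors ∅): φ is false.
  x (successors {w, y, n}): φ is false.
  y (successors {x}): φ is false.
  z (successors {n}): φ is false.
  t (successors {w, y}): φ is false.
  m (successors {u, x}): φ is true.
  n (successors ∅): φ is false.
For instance, at v:
  At v: ◇(¬(r → q) ∧ ◇r) requires ¬(r → q) ∧ ◇r at some successor in {w, z}.
    At w: ¬(r → q) ∧ ◇r is false.
    At z: ¬(r → q) ∧ ◇r is false.
  So ◇(¬(r → q) ∧ ◇r) is false at v.
Satisfying worlds: {m}

m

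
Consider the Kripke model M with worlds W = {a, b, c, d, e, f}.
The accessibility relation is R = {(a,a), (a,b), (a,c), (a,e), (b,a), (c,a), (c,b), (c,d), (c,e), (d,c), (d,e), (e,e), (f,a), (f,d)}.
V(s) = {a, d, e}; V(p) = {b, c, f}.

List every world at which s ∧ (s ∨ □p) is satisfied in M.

a, d, e

Recall that □ψ holds at a world iff ψ holds at every accessible world, and ◇ψ holds iff ψ holds at some accessible world.
Let φ = s ∧ (s ∨ □p). Evaluate φ at each world:
  a (successors {a, b, c, e}): φ is true.
  b (successors {a}): φ is false.
  c (successors {a, b, d, e}): φ is false.
  d (successors {c, e}): φ is true.
  e (successors {e}): φ is true.
  f (successors {a, d}): φ is false.
For instance, at c:
  At c: s is false, s ∨ □p is false, so s ∧ (s ∨ □p) is false.
    At c: s is false, □p is false, so s ∨ □p is false.
      At c: □p requires p at every successor {a, b, d, e}.
        p fails at a, so □p is false at c.
Satisfying worlds: {a, d, e}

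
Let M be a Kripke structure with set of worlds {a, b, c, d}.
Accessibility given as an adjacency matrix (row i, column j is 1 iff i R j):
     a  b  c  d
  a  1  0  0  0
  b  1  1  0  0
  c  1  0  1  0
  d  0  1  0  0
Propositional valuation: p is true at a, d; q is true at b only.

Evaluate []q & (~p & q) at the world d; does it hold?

No

Recall that []ψ holds at a world iff ψ holds at every accessible world, and <>ψ holds iff ψ holds at some accessible world.
At d: []q is true, ~p & q is false, so []q & (~p & q) is false.
  At d: []q requires q at every successor {b}.
    At b: q is true.
  So []q is true at d.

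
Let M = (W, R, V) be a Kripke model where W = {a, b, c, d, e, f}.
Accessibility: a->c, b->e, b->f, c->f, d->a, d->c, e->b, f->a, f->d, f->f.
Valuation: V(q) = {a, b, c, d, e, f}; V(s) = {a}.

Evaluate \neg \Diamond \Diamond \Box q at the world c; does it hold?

No

At c: \Diamond \Diamond \Box q is true, so \neg \Diamond \Diamond \Box q is false.
  At c: \Diamond \Diamond \Box q requires \Diamond \Box q at some successor in {f}.
    \Diamond \Box q holds at f, so \Diamond \Diamond \Box q is true at c.
      At f: \Diamond \Box q requires \Box q at some successor in {a, d, f}.
        \Box q holds at a, so \Diamond \Box q is true at f.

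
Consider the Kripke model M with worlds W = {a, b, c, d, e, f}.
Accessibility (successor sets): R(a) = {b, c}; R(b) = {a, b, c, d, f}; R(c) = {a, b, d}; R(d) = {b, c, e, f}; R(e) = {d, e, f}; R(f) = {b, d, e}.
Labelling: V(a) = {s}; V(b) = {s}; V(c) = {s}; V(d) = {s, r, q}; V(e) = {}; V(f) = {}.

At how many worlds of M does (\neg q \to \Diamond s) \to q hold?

1

Let φ = (\neg q \to \Diamond s) \to q. Evaluate φ at each world:
  a (successors {b, c}): φ is false.
  b (successors {a, b, c, d, f}): φ is false.
  c (successors {a, b, d}): φ is false.
  d (successors {b, c, e, f}): φ is true.
  e (successors {d, e, f}): φ is false.
  f (successors {b, d, e}): φ is false.
For instance, at e:
  At e: \neg q \to \Diamond s is true, q is false, so (\neg q \to \Diamond s) \to q is false.
    At e: \neg q is true, \Diamond s is true, so \neg q \to \Diamond s is true.
      At e: \Diamond s requires s at some successor in {d, e, f}.
        s holds at d, so \Diamond s is true at e.
Satisfying worlds: {d}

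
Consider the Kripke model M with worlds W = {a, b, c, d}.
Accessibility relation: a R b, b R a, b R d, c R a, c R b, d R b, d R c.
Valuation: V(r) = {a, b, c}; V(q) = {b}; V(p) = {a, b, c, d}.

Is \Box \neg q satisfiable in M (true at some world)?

Yes

Let φ = \Box \neg q. Evaluate φ at each world:
  a (successors {b}): φ is false.
  b (successors {a, d}): φ is true.
  c (successors {a, b}): φ is false.
  d (successors {b, c}): φ is false.
Detail at b (witness):
  At b: \Box \neg q requires \neg q at every successor {a, d}.
    At a: \neg q is true.
    At d: \neg q is true.
  So \Box \neg q is true at b.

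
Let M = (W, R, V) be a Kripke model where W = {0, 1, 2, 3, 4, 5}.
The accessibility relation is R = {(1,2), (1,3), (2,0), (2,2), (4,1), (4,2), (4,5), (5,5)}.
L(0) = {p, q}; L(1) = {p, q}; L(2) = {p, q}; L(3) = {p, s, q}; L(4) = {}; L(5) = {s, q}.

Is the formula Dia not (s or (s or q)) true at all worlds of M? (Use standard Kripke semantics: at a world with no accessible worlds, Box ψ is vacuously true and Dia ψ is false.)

No

Let φ = Dia not (s or (s or q)). Evaluate φ at each world:
  0 (successors ∅): φ is false.
  1 (successors {2, 3}): φ is false.
  2 (successors {0, 2}): φ is false.
  3 (successors ∅): φ is false.
  4 (successors {1, 2, 5}): φ is false.
  5 (successors {5}): φ is false.
Detail at 0 (counterexample):
  At 0: no accessible worlds, so Dia not (s or (s or q)) is false.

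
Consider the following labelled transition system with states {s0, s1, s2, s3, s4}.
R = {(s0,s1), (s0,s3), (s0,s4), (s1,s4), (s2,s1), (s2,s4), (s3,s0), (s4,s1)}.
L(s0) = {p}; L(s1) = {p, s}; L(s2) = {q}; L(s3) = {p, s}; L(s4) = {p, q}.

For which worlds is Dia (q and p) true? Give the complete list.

s0, s1, s2

Recall that Dia ψ holds at a world iff ψ holds at some accessible world.
Let φ = Dia (q and p). Evaluate φ at each world:
  s0 (successors {s1, s3, s4}): φ is true.
  s1 (successors {s4}): φ is true.
  s2 (successors {s1, s4}): φ is true.
  s3 (successors {s0}): φ is false.
  s4 (successors {s1}): φ is false.
For instance, at s4:
  At s4: Dia (q and p) requires q and p at some successor in {s1}.
    At s1: q and p is false.
  So Dia (q and p) is false at s4.
Satisfying worlds: {s0, s1, s2}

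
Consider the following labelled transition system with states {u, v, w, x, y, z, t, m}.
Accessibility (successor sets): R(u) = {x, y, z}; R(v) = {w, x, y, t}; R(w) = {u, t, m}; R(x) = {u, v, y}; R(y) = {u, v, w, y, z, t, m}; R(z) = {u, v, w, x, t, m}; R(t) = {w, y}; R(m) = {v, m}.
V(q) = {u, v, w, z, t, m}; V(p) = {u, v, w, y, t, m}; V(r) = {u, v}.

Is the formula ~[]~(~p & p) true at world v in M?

At v: []~(~p & p) is true, so ~[]~(~p & p) is false.
  At v: []~(~p & p) requires ~(~p & p) at every successor {w, x, y, t}.
    At w: ~(~p & p) is true.
    At x: ~(~p & p) is true.
    At y: ~(~p & p) is true.
    At t: ~(~p & p) is true.
  So []~(~p & p) is true at v.

No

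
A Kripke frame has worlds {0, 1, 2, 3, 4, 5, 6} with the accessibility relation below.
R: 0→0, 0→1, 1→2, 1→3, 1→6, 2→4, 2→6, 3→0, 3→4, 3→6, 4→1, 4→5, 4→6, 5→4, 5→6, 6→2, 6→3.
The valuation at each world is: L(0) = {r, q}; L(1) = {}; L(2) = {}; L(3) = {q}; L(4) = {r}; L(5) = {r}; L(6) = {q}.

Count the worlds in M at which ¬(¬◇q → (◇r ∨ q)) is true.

0

Let φ = ¬(¬◇q → (◇r ∨ q)). Evaluate φ at each world:
  0 (successors {0, 1}): φ is false.
  1 (successors {2, 3, 6}): φ is false.
  2 (successors {4, 6}): φ is false.
  3 (successors {0, 4, 6}): φ is false.
  4 (successors {1, 5, 6}): φ is false.
  5 (successors {4, 6}): φ is false.
  6 (successors {2, 3}): φ is false.
For instance, at 0:
  At 0: ¬◇q → (◇r ∨ q) is true, so ¬(¬◇q → (◇r ∨ q)) is false.
    At 0: ¬◇q is false, ◇r ∨ q is true, so ¬◇q → (◇r ∨ q) is true.
      At 0: ◇q is true, so ¬◇q is false.
      At 0: ◇r is true, q is true, so ◇r ∨ q is true.
Satisfying worlds: none.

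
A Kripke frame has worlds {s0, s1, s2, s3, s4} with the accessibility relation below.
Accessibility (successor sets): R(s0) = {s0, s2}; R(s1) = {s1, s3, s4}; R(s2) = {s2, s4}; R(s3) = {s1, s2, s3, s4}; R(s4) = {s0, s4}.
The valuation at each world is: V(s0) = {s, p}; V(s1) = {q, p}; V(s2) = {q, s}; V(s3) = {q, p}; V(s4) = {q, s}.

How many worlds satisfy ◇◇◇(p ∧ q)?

2

Let φ = ◇◇◇(p ∧ q). Evaluate φ at each world:
  s0 (successors {s0, s2}): φ is false.
  s1 (successors {s1, s3, s4}): φ is true.
  s2 (successors {s2, s4}): φ is false.
  s3 (successors {s1, s2, s3, s4}): φ is true.
  s4 (successors {s0, s4}): φ is false.
For instance, at s0:
  At s0: ◇◇◇(p ∧ q) requires ◇◇(p ∧ q) at some successor in {s0, s2}.
    At s0: ◇◇(p ∧ q) is false.
    At s2: ◇◇(p ∧ q) is false.
  So ◇◇◇(p ∧ q) is false at s0.
Satisfying worlds: {s1, s3}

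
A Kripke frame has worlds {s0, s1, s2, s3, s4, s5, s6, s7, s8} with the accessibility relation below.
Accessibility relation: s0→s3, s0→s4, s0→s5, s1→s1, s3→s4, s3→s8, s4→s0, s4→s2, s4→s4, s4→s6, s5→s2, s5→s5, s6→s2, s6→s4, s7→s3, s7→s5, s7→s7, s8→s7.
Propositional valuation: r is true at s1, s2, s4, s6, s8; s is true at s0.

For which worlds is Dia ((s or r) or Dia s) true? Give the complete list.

Let φ = Dia ((s or r) or Dia s). Evaluate φ at each world:
  s0 (successors {s3, s4, s5}): φ is true.
  s1 (successors {s1}): φ is true.
  s2 (successors ∅): φ is false.
  s3 (successors {s4, s8}): φ is true.
  s4 (successors {s0, s2, s4, s6}): φ is true.
  s5 (successors {s2, s5}): φ is true.
  s6 (successors {s2, s4}): φ is true.
  s7 (successors {s3, s5, s7}): φ is false.
  s8 (successors {s7}): φ is false.
For instance, at s6:
  At s6: Dia ((s or r) or Dia s) requires (s or r) or Dia s at some successor in {s2, s4}.
    (s or r) or Dia s holds at s2, so Dia ((s or r) or Dia s) is true at s6.
      At s2: s or r is true, Dia s is false, so (s or r) or Dia s is true.
Satisfying worlds: {s0, s1, s3, s4, s5, s6}

s0, s1, s3, s4, s5, s6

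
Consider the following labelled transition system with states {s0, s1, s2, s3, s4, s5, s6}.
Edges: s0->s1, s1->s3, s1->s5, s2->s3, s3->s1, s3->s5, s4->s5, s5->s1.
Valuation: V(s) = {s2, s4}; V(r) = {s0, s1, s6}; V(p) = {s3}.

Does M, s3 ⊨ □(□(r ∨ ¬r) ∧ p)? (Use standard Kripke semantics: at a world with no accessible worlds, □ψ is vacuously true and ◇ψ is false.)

Recall that □ψ holds at a world iff ψ holds at every accessible world, and ◇ψ holds iff ψ holds at some accessible world.
At s3: □(□(r ∨ ¬r) ∧ p) requires □(r ∨ ¬r) ∧ p at every successor {s1, s5}.
  □(r ∨ ¬r) ∧ p fails at s1, so □(□(r ∨ ¬r) ∧ p) is false at s3.
    At s1: □(r ∨ ¬r) is true, p is false, so □(r ∨ ¬r) ∧ p is false.
      At s1: □(r ∨ ¬r) requires r ∨ ¬r at every successor {s3, s5}.
        At s3: r ∨ ¬r is true.
        At s5: r ∨ ¬r is true.
      So □(r ∨ ¬r) is true at s1.

No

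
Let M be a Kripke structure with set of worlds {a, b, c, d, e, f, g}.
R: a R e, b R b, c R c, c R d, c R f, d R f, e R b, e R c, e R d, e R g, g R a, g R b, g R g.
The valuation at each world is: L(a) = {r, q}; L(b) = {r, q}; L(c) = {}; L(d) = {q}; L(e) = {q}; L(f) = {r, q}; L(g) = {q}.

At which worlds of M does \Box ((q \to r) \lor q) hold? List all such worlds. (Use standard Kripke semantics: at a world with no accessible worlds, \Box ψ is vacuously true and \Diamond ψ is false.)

Let φ = \Box ((q \to r) \lor q). Evaluate φ at each world:
  a (successors {e}): φ is true.
  b (successors {b}): φ is true.
  c (successors {c, d, f}): φ is true.
  d (successors {f}): φ is true.
  e (successors {b, c, d, g}): φ is true.
  f (successors ∅): φ is true.
  g (successors {a, b, g}): φ is true.
For instance, at g:
  At g: \Box ((q \to r) \lor q) requires (q \to r) \lor q at every successor {a, b, g}.
    At a: (q \to r) \lor q is true.
    At b: (q \to r) \lor q is true.
    At g: (q \to r) \lor q is true.
  So \Box ((q \to r) \lor q) is true at g.
Satisfying worlds: {a, b, c, d, e, f, g}

a, b, c, d, e, f, g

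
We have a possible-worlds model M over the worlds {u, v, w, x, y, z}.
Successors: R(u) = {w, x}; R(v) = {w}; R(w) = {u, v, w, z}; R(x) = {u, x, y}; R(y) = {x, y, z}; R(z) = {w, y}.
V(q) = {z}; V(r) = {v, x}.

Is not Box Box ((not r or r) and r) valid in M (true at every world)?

Let φ = not Box Box ((not r or r) and r). Evaluate φ at each world:
  u (successors {w, x}): φ is true.
  v (successors {w}): φ is true.
  w (successors {u, v, w, z}): φ is true.
  x (successors {u, x, y}): φ is true.
  y (successors {x, y, z}): φ is true.
  z (successors {w, y}): φ is true.
For instance, at z:
  At z: Box Box ((not r or r) and r) is false, so not Box Box ((not r or r) and r) is true.
    At z: Box Box ((not r or r) and r) requires Box ((not r or r) and r) at every successor {w, y}.
      Box ((not r or r) and r) fails at w, so Box Box ((not r or r) and r) is false at z.

Yes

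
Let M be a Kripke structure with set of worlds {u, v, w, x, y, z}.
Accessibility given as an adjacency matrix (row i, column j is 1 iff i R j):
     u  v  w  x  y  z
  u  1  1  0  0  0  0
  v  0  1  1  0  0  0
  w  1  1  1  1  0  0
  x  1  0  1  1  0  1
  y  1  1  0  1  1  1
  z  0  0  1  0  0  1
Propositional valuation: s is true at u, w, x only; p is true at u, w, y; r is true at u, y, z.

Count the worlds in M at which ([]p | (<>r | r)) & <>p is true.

Let φ = ([]p | (<>r | r)) & <>p. Evaluate φ at each world:
  u (successors {u, v}): φ is true.
  v (successors {v, w}): φ is false.
  w (successors {u, v, w, x}): φ is true.
  x (successors {u, w, x, z}): φ is true.
  y (successors {u, v, x, y, z}): φ is true.
  z (successors {w, z}): φ is true.
For instance, at y:
  At y: []p | (<>r | r) is true, <>p is true, so ([]p | (<>r | r)) & <>p is true.
    At y: []p is false, <>r | r is true, so []p | (<>r | r) is true.
      At y: []p requires p at every successor {u, v, x, y, z}.
        p fails at v, so []p is false at y.
      At y: <>r is true, r is true, so <>r | r is true.
    At y: <>p requires p at some successor in {u, v, x, y, z}.
      p holds at u, so <>p is true at y.
Satisfying worlds: {u, w, x, y, z}

5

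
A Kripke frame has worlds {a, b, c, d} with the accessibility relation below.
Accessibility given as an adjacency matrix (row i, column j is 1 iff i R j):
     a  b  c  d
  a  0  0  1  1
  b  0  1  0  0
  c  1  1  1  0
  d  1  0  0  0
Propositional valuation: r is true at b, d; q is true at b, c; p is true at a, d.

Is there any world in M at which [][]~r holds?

Let φ = [][]~r. Evaluate φ at each world:
  a (successors {c, d}): φ is false.
  b (successors {b}): φ is false.
  c (successors {a, b, c}): φ is false.
  d (successors {a}): φ is false.
For instance, at b:
  At b: [][]~r requires []~r at every successor {b}.
    []~r fails at b, so [][]~r is false at b.
      At b: []~r requires ~r at every successor {b}.
        ~r fails at b, so []~r is false at b.

No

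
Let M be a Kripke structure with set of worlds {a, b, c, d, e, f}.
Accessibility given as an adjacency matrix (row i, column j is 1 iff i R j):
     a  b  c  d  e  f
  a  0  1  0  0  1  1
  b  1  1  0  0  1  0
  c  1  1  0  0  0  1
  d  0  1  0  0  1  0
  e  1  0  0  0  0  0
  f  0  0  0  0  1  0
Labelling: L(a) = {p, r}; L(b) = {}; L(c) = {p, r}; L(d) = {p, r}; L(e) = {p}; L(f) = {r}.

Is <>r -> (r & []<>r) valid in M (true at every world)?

Recall that []ψ holds at a world iff ψ holds at every accessible world, and <>ψ holds iff ψ holds at some accessible world.
Let φ = <>r -> (r & []<>r). Evaluate φ at each world:
  a (successors {b, e, f}): φ is false.
  b (successors {a, b, e}): φ is false.
  c (successors {a, b, f}): φ is false.
  d (successors {b, e}): φ is true.
  e (successors {a}): φ is false.
  f (successors {e}): φ is true.
Detail at a (counterexample):
  At a: <>r is true, r & []<>r is false, so <>r -> (r & []<>r) is false.
    At a: <>r requires r at some successor in {b, e, f}.
      r holds at f, so <>r is true at a.
    At a: r is true, []<>r is false, so r & []<>r is false.
      At a: []<>r requires <>r at every successor {b, e, f}.
        <>r fails at f, so []<>r is false at a.

No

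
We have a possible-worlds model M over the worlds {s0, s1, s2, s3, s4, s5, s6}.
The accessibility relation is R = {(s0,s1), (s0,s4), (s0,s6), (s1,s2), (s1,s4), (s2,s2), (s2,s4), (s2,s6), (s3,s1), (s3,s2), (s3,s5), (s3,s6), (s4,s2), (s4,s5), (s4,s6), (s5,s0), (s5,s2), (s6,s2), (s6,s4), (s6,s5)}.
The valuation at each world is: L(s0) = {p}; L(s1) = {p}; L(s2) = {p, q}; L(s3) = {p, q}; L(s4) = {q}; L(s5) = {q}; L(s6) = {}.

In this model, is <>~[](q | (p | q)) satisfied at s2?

Recall that []ψ holds at a world iff ψ holds at every accessible world, and <>ψ holds iff ψ holds at some accessible world.
At s2: <>~[](q | (p | q)) requires ~[](q | (p | q)) at some successor in {s2, s4, s6}.
  ~[](q | (p | q)) holds at s2, so <>~[](q | (p | q)) is true at s2.
    At s2: [](q | (p | q)) is false, so ~[](q | (p | q)) is true.
      At s2: [](q | (p | q)) requires q | (p | q) at every successor {s2, s4, s6}.
        q | (p | q) fails at s6, so [](q | (p | q)) is false at s2.

Yes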